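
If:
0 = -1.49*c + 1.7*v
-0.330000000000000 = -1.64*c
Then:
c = 0.20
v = 0.18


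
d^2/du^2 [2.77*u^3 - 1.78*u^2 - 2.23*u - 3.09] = 16.62*u - 3.56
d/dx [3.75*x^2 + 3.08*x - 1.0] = 7.5*x + 3.08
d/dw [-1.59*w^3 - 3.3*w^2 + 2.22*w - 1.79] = -4.77*w^2 - 6.6*w + 2.22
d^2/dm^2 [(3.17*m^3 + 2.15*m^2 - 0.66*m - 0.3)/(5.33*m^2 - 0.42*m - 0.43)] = (-1.13686837721616e-13*m^5 + 1.13686837721616e-13*m^4 - 12.224746*m^3 - 18.135498*m^2 - 1.529646*m - 0.447518)/(151.419437*m^6 - 35.795214*m^5 - 33.826845*m^4 + 5.7015*m^3 + 2.728995*m^2 - 0.232974*m - 0.079507)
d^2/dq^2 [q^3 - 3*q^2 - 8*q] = 6*q - 6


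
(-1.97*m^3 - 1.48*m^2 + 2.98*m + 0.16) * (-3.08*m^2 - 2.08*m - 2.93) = 6.0676*m^5 + 8.656*m^4 - 0.3279*m^3 - 2.3548*m^2 - 9.0642*m - 0.4688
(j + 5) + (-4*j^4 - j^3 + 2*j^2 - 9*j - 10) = -4*j^4 - j^3 + 2*j^2 - 8*j - 5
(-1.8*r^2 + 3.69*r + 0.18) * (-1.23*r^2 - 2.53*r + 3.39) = 2.214*r^4 + 0.0152999999999999*r^3 - 15.6591*r^2 + 12.0537*r + 0.6102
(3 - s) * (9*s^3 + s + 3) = -9*s^4 + 27*s^3 - s^2 + 9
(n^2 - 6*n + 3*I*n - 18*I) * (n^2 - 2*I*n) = n^4 - 6*n^3 + I*n^3 + 6*n^2 - 6*I*n^2 - 36*n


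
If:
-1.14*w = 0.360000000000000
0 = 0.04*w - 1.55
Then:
No Solution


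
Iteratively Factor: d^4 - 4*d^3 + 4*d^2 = (d)*(d^3 - 4*d^2 + 4*d) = d*(d - 2)*(d^2 - 2*d) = d*(d - 2)^2*(d)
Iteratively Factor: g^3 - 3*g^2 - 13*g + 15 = (g + 3)*(g^2 - 6*g + 5) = (g - 1)*(g + 3)*(g - 5)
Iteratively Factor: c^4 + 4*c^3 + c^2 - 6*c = (c + 2)*(c^3 + 2*c^2 - 3*c) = (c + 2)*(c + 3)*(c^2 - c) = c*(c + 2)*(c + 3)*(c - 1)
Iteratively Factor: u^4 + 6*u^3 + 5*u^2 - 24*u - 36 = (u + 3)*(u^3 + 3*u^2 - 4*u - 12) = (u - 2)*(u + 3)*(u^2 + 5*u + 6) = (u - 2)*(u + 2)*(u + 3)*(u + 3)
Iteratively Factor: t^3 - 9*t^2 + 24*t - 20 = (t - 2)*(t^2 - 7*t + 10) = (t - 5)*(t - 2)*(t - 2)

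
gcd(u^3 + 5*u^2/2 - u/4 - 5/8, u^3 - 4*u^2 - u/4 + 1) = u^2 - 1/4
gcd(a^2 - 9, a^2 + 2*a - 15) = a - 3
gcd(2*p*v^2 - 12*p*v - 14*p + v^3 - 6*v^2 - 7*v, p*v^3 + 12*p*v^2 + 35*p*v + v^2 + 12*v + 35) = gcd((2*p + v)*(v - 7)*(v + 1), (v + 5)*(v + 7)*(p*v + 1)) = 1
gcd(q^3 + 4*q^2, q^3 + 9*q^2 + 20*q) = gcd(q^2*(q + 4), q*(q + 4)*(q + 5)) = q^2 + 4*q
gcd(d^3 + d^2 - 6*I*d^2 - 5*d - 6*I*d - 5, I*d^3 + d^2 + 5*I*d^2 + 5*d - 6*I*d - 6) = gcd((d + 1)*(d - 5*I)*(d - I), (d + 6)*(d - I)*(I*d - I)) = d - I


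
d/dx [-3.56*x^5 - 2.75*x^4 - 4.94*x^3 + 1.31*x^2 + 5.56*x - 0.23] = -17.8*x^4 - 11.0*x^3 - 14.82*x^2 + 2.62*x + 5.56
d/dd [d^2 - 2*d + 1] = 2*d - 2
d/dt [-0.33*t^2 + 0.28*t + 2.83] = 0.28 - 0.66*t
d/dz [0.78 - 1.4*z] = -1.40000000000000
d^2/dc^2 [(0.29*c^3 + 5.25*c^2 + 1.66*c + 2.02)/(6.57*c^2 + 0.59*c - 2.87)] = (-2.27373675443232e-13*c^4 + 113.744638*c^3 + 1114.173096*c^2 + 249.117726*c + 169.693366)/(283.593393*c^6 + 76.401873*c^5 - 364.788738*c^4 - 66.544507*c^3 + 159.352158*c^2 + 14.579313*c - 23.639903)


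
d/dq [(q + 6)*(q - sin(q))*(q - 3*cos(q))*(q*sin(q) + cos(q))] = q*(q + 6)*(q - sin(q))*(q - 3*cos(q))*cos(q) + (q + 6)*(q - sin(q))*(q*sin(q) + cos(q))*(3*sin(q) + 1) - (q + 6)*(q - 3*cos(q))*(q*sin(q) + cos(q))*(cos(q) - 1) + (q - sin(q))*(q - 3*cos(q))*(q*sin(q) + cos(q))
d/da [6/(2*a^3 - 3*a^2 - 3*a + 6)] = 18*(-2*a^2 + 2*a + 1)/(2*a^3 - 3*a^2 - 3*a + 6)^2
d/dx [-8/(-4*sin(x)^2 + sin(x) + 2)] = 8*(1 - 8*sin(x))*cos(x)/(sin(x) + 2*cos(2*x))^2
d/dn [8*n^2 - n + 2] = 16*n - 1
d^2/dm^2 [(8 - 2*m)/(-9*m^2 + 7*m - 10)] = 4*((43 - 27*m)*(9*m^2 - 7*m + 10) + (m - 4)*(18*m - 7)^2)/(9*m^2 - 7*m + 10)^3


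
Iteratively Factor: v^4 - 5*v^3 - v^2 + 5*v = (v + 1)*(v^3 - 6*v^2 + 5*v) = (v - 1)*(v + 1)*(v^2 - 5*v) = v*(v - 1)*(v + 1)*(v - 5)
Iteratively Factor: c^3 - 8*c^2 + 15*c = (c)*(c^2 - 8*c + 15) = c*(c - 5)*(c - 3)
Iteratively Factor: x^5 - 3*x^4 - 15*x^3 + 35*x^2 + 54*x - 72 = (x - 4)*(x^4 + x^3 - 11*x^2 - 9*x + 18) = (x - 4)*(x + 3)*(x^3 - 2*x^2 - 5*x + 6) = (x - 4)*(x - 1)*(x + 3)*(x^2 - x - 6) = (x - 4)*(x - 1)*(x + 2)*(x + 3)*(x - 3)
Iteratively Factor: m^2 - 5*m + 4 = (m - 4)*(m - 1)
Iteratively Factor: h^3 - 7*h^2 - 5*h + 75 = (h - 5)*(h^2 - 2*h - 15) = (h - 5)^2*(h + 3)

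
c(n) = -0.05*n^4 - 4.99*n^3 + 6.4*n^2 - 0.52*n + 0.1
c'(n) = -0.2*n^3 - 14.97*n^2 + 12.8*n - 0.52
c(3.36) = -125.05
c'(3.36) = -134.10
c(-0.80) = 7.15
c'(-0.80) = -20.24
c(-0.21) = 0.54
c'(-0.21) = -3.87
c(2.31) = -29.88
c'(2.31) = -53.30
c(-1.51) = 32.40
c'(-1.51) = -53.29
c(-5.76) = 1114.00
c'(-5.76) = -532.70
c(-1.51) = 32.40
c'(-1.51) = -53.29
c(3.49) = -143.30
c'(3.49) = -146.69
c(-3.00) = 189.94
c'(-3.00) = -168.25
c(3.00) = -82.64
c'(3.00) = -102.25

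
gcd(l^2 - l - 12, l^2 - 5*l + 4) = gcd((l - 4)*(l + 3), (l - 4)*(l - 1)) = l - 4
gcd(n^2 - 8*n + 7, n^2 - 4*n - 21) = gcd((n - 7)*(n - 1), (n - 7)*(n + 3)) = n - 7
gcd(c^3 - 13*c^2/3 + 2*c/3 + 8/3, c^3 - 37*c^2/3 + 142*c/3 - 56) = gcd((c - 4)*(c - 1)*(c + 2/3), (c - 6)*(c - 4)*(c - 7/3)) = c - 4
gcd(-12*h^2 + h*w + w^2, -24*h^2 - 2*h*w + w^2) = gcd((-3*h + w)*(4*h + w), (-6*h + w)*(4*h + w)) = 4*h + w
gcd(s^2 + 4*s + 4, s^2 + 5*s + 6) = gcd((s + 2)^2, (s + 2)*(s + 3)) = s + 2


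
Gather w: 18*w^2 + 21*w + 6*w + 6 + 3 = 18*w^2 + 27*w + 9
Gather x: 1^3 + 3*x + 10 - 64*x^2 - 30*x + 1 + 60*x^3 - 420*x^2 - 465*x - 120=60*x^3 - 484*x^2 - 492*x - 108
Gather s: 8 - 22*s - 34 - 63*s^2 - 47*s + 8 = -63*s^2 - 69*s - 18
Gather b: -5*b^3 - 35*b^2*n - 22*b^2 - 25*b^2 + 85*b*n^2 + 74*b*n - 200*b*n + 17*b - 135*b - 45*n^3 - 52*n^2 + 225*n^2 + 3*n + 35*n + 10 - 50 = -5*b^3 + b^2*(-35*n - 47) + b*(85*n^2 - 126*n - 118) - 45*n^3 + 173*n^2 + 38*n - 40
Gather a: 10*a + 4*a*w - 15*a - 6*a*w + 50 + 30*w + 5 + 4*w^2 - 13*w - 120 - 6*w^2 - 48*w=a*(-2*w - 5) - 2*w^2 - 31*w - 65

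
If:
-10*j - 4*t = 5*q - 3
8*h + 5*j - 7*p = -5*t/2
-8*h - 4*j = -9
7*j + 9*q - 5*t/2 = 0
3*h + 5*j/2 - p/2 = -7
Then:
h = 66149/12288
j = -52325/6144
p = 11419/3072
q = 29065/3072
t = 31379/3072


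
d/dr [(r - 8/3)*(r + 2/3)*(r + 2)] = 3*r^2 - 52/9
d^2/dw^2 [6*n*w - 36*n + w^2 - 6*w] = 2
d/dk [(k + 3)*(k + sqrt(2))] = 2*k + sqrt(2) + 3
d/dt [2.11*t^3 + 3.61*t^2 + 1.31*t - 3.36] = 6.33*t^2 + 7.22*t + 1.31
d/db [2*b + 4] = 2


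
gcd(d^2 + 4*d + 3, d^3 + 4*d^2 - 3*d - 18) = d + 3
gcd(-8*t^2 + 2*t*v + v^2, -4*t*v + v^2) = 1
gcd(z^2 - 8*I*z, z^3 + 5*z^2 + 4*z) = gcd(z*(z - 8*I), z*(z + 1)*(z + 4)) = z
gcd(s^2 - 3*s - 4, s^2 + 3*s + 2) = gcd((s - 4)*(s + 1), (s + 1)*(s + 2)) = s + 1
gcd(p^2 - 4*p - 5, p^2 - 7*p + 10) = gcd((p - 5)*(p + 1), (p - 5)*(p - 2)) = p - 5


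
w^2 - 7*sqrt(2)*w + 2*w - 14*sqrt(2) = (w + 2)*(w - 7*sqrt(2))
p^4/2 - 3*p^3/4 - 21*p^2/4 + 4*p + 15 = (p/2 + 1)*(p - 3)*(p - 5/2)*(p + 2)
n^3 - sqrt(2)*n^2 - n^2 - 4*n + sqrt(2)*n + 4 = (n - 1)*(n - 2*sqrt(2))*(n + sqrt(2))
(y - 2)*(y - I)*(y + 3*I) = y^3 - 2*y^2 + 2*I*y^2 + 3*y - 4*I*y - 6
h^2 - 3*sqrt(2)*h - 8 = (h - 4*sqrt(2))*(h + sqrt(2))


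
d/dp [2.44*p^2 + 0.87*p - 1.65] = 4.88*p + 0.87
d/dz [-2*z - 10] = -2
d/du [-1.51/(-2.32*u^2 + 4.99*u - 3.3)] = (7.5349 - 7.0064*u)/(2.32*u^2 - 4.99*u + 3.3)^2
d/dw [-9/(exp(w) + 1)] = 9/(4*cosh(w/2)^2)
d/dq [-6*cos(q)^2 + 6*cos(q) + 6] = -6*sin(q) + 6*sin(2*q)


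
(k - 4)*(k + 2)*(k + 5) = k^3 + 3*k^2 - 18*k - 40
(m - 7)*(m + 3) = m^2 - 4*m - 21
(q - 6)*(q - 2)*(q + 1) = q^3 - 7*q^2 + 4*q + 12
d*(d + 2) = d^2 + 2*d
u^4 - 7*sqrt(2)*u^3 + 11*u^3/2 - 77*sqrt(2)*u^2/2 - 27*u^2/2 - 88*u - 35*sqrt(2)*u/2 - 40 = (u + 1/2)*(u + 5)*(u - 8*sqrt(2))*(u + sqrt(2))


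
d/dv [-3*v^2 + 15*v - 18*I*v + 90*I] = -6*v + 15 - 18*I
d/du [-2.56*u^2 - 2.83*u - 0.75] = -5.12*u - 2.83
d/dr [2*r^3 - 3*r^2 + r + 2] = 6*r^2 - 6*r + 1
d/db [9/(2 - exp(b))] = 9*exp(b)/(exp(b) - 2)^2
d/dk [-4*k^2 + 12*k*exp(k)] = 12*k*exp(k) - 8*k + 12*exp(k)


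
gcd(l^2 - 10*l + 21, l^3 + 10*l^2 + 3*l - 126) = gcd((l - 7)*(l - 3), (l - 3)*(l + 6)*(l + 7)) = l - 3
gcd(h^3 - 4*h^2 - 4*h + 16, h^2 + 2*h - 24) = h - 4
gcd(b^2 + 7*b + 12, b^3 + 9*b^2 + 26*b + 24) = b^2 + 7*b + 12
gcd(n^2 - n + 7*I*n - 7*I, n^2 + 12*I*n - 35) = n + 7*I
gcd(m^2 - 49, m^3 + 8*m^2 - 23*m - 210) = m + 7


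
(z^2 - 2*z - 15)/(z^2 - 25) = (z + 3)/(z + 5)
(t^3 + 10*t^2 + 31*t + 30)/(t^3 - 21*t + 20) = (t^2 + 5*t + 6)/(t^2 - 5*t + 4)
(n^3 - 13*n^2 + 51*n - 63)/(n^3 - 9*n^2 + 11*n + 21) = (n - 3)/(n + 1)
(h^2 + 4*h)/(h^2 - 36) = h*(h + 4)/(h^2 - 36)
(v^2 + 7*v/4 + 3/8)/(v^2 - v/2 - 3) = (v + 1/4)/(v - 2)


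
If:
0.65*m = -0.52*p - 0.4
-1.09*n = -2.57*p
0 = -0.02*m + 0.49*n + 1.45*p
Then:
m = -0.61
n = -0.01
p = -0.00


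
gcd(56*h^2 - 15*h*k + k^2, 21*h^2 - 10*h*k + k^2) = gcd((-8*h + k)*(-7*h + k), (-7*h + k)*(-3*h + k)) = 7*h - k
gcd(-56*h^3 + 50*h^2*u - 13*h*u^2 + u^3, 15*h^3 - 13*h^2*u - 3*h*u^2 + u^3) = 1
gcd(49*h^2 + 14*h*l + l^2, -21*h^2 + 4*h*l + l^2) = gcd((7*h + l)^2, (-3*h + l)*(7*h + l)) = 7*h + l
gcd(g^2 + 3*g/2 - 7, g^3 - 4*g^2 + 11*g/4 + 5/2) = g - 2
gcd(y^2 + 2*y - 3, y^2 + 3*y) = y + 3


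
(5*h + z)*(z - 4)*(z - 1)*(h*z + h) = 5*h^2*z^3 - 20*h^2*z^2 - 5*h^2*z + 20*h^2 + h*z^4 - 4*h*z^3 - h*z^2 + 4*h*z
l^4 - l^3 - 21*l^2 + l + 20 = (l - 5)*(l - 1)*(l + 1)*(l + 4)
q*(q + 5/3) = q^2 + 5*q/3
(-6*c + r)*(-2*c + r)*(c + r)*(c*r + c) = 12*c^4*r + 12*c^4 + 4*c^3*r^2 + 4*c^3*r - 7*c^2*r^3 - 7*c^2*r^2 + c*r^4 + c*r^3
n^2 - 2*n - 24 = (n - 6)*(n + 4)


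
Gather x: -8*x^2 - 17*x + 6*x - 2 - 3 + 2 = -8*x^2 - 11*x - 3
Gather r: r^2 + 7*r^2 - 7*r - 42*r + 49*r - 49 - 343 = 8*r^2 - 392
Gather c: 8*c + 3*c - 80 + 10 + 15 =11*c - 55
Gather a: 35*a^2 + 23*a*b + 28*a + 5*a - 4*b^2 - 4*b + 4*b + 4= 35*a^2 + a*(23*b + 33) - 4*b^2 + 4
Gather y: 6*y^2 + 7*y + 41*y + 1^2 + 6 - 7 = 6*y^2 + 48*y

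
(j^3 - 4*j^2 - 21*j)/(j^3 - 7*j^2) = (j + 3)/j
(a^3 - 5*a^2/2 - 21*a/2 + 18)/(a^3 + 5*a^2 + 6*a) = (a^2 - 11*a/2 + 6)/(a*(a + 2))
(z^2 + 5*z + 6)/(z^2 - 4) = (z + 3)/(z - 2)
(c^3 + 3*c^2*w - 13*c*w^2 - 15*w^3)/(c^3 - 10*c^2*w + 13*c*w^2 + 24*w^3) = (-c - 5*w)/(-c + 8*w)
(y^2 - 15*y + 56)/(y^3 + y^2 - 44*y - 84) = (y - 8)/(y^2 + 8*y + 12)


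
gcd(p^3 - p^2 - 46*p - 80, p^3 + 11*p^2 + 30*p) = p + 5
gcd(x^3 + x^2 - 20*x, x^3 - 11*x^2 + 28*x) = x^2 - 4*x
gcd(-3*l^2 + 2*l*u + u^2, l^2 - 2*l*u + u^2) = -l + u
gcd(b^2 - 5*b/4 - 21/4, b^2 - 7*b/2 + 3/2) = b - 3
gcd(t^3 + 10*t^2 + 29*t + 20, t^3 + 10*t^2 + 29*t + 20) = t^3 + 10*t^2 + 29*t + 20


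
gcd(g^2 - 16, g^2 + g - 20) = g - 4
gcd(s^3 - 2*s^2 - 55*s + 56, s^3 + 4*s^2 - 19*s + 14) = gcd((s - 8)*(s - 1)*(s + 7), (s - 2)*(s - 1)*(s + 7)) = s^2 + 6*s - 7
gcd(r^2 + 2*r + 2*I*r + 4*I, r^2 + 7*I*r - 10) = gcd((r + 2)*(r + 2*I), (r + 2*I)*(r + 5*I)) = r + 2*I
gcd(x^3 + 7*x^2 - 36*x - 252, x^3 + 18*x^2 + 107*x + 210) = x^2 + 13*x + 42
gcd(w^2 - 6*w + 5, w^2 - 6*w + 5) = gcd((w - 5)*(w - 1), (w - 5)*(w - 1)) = w^2 - 6*w + 5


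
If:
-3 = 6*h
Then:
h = -1/2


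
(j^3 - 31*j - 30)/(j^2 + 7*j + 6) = (j^2 - j - 30)/(j + 6)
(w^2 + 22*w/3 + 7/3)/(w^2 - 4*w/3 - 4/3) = (3*w^2 + 22*w + 7)/(3*w^2 - 4*w - 4)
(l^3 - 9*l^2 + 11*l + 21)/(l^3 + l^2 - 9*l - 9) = (l - 7)/(l + 3)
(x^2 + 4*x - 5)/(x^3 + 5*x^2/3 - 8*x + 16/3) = 3*(x + 5)/(3*x^2 + 8*x - 16)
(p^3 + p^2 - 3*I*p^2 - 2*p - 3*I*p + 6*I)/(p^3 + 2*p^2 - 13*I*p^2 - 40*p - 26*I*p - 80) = (p^2 - p*(1 + 3*I) + 3*I)/(p^2 - 13*I*p - 40)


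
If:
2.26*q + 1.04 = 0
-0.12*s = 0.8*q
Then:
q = -0.46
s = 3.07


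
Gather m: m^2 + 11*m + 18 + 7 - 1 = m^2 + 11*m + 24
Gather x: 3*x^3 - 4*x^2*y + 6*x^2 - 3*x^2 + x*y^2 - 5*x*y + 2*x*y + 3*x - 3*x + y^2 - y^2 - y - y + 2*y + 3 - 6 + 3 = 3*x^3 + x^2*(3 - 4*y) + x*(y^2 - 3*y)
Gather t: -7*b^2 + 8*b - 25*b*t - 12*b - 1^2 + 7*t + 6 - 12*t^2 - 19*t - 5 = -7*b^2 - 4*b - 12*t^2 + t*(-25*b - 12)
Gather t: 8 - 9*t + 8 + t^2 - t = t^2 - 10*t + 16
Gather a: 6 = 6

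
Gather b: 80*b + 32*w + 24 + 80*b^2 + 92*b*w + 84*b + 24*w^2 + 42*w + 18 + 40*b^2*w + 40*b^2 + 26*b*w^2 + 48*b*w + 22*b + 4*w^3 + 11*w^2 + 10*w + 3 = b^2*(40*w + 120) + b*(26*w^2 + 140*w + 186) + 4*w^3 + 35*w^2 + 84*w + 45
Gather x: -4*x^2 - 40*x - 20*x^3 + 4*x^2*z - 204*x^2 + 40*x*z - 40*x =-20*x^3 + x^2*(4*z - 208) + x*(40*z - 80)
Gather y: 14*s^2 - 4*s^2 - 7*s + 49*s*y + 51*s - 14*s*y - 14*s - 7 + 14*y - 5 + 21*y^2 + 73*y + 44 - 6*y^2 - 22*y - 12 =10*s^2 + 30*s + 15*y^2 + y*(35*s + 65) + 20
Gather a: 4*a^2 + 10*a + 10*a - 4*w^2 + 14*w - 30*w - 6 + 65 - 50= 4*a^2 + 20*a - 4*w^2 - 16*w + 9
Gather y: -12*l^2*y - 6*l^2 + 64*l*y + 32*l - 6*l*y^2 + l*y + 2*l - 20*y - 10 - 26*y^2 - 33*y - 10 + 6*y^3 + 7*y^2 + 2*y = -6*l^2 + 34*l + 6*y^3 + y^2*(-6*l - 19) + y*(-12*l^2 + 65*l - 51) - 20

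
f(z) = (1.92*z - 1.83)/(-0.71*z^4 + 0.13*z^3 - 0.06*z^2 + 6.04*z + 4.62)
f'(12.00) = 0.00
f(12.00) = -0.00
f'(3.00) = 0.20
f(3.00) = -0.12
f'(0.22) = 0.56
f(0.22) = -0.24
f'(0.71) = 0.25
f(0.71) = -0.05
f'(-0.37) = 3.69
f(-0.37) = -1.08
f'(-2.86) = 0.11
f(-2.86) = 0.11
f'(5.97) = 0.01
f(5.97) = -0.01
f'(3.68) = 0.05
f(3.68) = -0.05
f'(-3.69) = 0.04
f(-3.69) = 0.06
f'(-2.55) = 0.16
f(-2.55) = 0.16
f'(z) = (1.92*z - 1.83)*(2.84*z^3 - 0.39*z^2 + 0.12*z - 6.04)/(-0.71*z^4 + 0.13*z^3 - 0.06*z^2 + 6.04*z + 4.62)^2 + 1.92/(-0.71*z^4 + 0.13*z^3 - 0.06*z^2 + 6.04*z + 4.62) = (4.0896*z^4 - 5.6964*z^3 + 0.8289*z^2 - 0.2196*z + 19.9236)/(0.5041*z^8 - 0.1846*z^7 + 0.1021*z^6 - 8.5924*z^5 - 4.9864*z^4 + 0.4764*z^3 + 35.9272*z^2 + 55.8096*z + 21.3444)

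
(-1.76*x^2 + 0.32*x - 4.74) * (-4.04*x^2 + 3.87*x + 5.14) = 7.1104*x^4 - 8.104*x^3 + 11.3416*x^2 - 16.699*x - 24.3636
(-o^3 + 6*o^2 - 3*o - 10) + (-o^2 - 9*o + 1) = -o^3 + 5*o^2 - 12*o - 9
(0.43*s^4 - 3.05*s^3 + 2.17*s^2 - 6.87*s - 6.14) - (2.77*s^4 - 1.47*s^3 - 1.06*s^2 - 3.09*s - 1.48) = -2.34*s^4 - 1.58*s^3 + 3.23*s^2 - 3.78*s - 4.66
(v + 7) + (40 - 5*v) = 47 - 4*v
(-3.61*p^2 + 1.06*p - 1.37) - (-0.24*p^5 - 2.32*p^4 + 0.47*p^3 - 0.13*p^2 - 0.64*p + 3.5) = 0.24*p^5 + 2.32*p^4 - 0.47*p^3 - 3.48*p^2 + 1.7*p - 4.87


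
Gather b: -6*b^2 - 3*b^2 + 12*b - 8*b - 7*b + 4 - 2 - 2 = -9*b^2 - 3*b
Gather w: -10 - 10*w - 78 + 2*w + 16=-8*w - 72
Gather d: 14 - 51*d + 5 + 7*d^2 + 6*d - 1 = 7*d^2 - 45*d + 18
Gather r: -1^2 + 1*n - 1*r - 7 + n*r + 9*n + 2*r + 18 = 10*n + r*(n + 1) + 10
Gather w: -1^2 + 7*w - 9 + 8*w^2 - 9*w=8*w^2 - 2*w - 10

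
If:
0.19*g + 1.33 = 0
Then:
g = -7.00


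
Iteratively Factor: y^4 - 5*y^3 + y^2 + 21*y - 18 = (y + 2)*(y^3 - 7*y^2 + 15*y - 9) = (y - 3)*(y + 2)*(y^2 - 4*y + 3) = (y - 3)*(y - 1)*(y + 2)*(y - 3)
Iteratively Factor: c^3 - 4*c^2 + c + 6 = (c + 1)*(c^2 - 5*c + 6) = (c - 3)*(c + 1)*(c - 2)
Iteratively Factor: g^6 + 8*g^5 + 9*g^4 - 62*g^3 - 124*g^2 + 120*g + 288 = (g + 4)*(g^5 + 4*g^4 - 7*g^3 - 34*g^2 + 12*g + 72) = (g + 3)*(g + 4)*(g^4 + g^3 - 10*g^2 - 4*g + 24) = (g + 2)*(g + 3)*(g + 4)*(g^3 - g^2 - 8*g + 12) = (g - 2)*(g + 2)*(g + 3)*(g + 4)*(g^2 + g - 6) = (g - 2)^2*(g + 2)*(g + 3)*(g + 4)*(g + 3)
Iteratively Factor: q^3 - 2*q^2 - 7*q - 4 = (q - 4)*(q^2 + 2*q + 1) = (q - 4)*(q + 1)*(q + 1)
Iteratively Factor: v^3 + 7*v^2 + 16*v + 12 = (v + 3)*(v^2 + 4*v + 4) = (v + 2)*(v + 3)*(v + 2)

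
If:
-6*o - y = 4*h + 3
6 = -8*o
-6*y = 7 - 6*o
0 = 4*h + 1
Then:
No Solution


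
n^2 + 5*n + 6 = (n + 2)*(n + 3)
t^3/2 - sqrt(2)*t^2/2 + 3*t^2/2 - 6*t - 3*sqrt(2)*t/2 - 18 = (t/2 + sqrt(2))*(t + 3)*(t - 3*sqrt(2))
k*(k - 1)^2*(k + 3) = k^4 + k^3 - 5*k^2 + 3*k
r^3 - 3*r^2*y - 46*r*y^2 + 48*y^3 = (r - 8*y)*(r - y)*(r + 6*y)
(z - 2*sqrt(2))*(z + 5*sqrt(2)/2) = z^2 + sqrt(2)*z/2 - 10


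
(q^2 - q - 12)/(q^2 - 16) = (q + 3)/(q + 4)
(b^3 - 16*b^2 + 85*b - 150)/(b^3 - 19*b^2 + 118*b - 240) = (b - 5)/(b - 8)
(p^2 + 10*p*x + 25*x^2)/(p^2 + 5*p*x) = (p + 5*x)/p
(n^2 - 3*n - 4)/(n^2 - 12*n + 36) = (n^2 - 3*n - 4)/(n^2 - 12*n + 36)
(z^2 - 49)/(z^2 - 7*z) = (z + 7)/z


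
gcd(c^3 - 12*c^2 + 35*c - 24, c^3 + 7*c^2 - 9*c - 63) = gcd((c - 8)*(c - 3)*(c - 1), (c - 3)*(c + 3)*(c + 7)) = c - 3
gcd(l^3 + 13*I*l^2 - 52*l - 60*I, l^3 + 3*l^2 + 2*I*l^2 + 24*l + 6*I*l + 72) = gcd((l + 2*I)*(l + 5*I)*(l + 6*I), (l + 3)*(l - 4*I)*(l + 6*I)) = l + 6*I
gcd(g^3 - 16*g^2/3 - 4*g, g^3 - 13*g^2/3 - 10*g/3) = g^2 + 2*g/3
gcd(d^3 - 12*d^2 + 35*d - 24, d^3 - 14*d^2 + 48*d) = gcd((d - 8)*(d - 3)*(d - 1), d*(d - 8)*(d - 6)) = d - 8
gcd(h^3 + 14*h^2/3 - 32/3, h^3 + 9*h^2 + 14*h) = h + 2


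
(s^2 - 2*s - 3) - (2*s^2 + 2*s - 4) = -s^2 - 4*s + 1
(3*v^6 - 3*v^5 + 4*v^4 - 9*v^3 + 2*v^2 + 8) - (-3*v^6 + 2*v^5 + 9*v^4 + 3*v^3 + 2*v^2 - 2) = 6*v^6 - 5*v^5 - 5*v^4 - 12*v^3 + 10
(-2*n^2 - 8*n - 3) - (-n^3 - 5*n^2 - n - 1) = n^3 + 3*n^2 - 7*n - 2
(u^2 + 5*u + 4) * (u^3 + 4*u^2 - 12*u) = u^5 + 9*u^4 + 12*u^3 - 44*u^2 - 48*u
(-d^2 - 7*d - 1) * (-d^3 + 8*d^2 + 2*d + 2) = d^5 - d^4 - 57*d^3 - 24*d^2 - 16*d - 2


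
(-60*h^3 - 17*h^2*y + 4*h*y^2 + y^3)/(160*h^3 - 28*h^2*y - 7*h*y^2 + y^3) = (3*h + y)/(-8*h + y)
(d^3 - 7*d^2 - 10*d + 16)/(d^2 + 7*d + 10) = (d^2 - 9*d + 8)/(d + 5)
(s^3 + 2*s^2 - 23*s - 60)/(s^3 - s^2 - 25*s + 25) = (s^2 + 7*s + 12)/(s^2 + 4*s - 5)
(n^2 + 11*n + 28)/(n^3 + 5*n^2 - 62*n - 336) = (n + 4)/(n^2 - 2*n - 48)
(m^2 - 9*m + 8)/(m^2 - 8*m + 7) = (m - 8)/(m - 7)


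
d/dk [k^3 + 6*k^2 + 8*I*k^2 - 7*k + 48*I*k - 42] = 3*k^2 + k*(12 + 16*I) - 7 + 48*I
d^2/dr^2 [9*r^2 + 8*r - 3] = 18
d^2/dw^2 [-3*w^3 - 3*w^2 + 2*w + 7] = -18*w - 6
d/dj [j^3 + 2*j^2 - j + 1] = 3*j^2 + 4*j - 1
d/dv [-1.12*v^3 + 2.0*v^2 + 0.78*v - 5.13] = -3.36*v^2 + 4.0*v + 0.78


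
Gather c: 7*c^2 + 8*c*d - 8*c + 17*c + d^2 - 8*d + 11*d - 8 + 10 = 7*c^2 + c*(8*d + 9) + d^2 + 3*d + 2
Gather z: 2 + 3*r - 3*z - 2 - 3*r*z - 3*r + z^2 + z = z^2 + z*(-3*r - 2)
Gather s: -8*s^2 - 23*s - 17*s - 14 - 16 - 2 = -8*s^2 - 40*s - 32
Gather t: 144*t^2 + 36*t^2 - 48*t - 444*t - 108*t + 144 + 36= 180*t^2 - 600*t + 180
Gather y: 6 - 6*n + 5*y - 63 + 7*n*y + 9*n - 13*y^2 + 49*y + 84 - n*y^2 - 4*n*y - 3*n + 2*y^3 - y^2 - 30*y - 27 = 2*y^3 + y^2*(-n - 14) + y*(3*n + 24)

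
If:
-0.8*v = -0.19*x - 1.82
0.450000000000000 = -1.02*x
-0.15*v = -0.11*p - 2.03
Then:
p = -15.50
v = 2.17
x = -0.44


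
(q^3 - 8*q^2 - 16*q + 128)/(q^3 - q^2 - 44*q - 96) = (q - 4)/(q + 3)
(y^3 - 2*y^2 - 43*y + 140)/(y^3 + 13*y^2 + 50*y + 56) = (y^2 - 9*y + 20)/(y^2 + 6*y + 8)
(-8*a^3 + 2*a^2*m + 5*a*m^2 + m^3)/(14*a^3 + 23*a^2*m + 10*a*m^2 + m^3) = (-4*a^2 + 3*a*m + m^2)/(7*a^2 + 8*a*m + m^2)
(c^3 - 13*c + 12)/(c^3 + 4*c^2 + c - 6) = (c^2 + c - 12)/(c^2 + 5*c + 6)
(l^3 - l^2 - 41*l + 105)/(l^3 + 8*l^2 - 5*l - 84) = (l - 5)/(l + 4)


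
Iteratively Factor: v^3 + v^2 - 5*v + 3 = (v + 3)*(v^2 - 2*v + 1) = (v - 1)*(v + 3)*(v - 1)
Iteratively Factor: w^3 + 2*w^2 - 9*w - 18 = (w - 3)*(w^2 + 5*w + 6) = (w - 3)*(w + 2)*(w + 3)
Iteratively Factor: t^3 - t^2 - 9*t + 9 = (t - 3)*(t^2 + 2*t - 3) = (t - 3)*(t + 3)*(t - 1)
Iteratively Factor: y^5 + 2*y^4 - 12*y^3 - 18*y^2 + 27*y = (y + 3)*(y^4 - y^3 - 9*y^2 + 9*y) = y*(y + 3)*(y^3 - y^2 - 9*y + 9) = y*(y - 3)*(y + 3)*(y^2 + 2*y - 3) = y*(y - 3)*(y - 1)*(y + 3)*(y + 3)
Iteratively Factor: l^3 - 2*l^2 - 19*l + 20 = (l - 1)*(l^2 - l - 20) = (l - 1)*(l + 4)*(l - 5)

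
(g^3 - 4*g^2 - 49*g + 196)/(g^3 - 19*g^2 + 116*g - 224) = (g + 7)/(g - 8)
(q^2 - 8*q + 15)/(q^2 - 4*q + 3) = (q - 5)/(q - 1)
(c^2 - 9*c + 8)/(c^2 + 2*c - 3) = (c - 8)/(c + 3)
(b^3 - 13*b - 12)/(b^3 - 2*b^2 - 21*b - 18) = (b - 4)/(b - 6)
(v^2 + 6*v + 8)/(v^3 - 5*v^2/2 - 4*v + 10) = 2*(v + 4)/(2*v^2 - 9*v + 10)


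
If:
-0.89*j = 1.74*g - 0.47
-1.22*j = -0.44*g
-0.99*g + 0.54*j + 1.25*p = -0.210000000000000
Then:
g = 0.23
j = 0.08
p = -0.02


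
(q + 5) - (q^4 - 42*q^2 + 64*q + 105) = -q^4 + 42*q^2 - 63*q - 100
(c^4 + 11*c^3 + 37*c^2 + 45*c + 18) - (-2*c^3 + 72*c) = c^4 + 13*c^3 + 37*c^2 - 27*c + 18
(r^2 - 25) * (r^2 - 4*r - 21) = r^4 - 4*r^3 - 46*r^2 + 100*r + 525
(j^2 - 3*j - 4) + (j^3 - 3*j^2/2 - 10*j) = j^3 - j^2/2 - 13*j - 4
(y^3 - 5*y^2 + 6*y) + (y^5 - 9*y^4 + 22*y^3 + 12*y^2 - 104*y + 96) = y^5 - 9*y^4 + 23*y^3 + 7*y^2 - 98*y + 96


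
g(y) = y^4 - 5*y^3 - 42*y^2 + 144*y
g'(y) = 4*y^3 - 15*y^2 - 84*y + 144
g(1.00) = 98.00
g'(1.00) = 49.00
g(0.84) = 88.86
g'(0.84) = 65.23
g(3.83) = -130.31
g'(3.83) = -173.03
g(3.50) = -74.81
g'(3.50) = -162.25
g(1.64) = 108.38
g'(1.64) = -16.46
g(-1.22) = -226.90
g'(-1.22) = 216.89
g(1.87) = 101.94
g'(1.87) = -39.38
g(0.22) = 29.60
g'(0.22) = 124.84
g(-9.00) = 5508.00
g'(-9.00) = -3231.00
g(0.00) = 0.00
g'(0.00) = 144.00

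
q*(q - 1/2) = q^2 - q/2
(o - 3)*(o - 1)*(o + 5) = o^3 + o^2 - 17*o + 15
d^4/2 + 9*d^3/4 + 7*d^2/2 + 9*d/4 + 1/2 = (d/2 + 1/2)*(d + 1/2)*(d + 1)*(d + 2)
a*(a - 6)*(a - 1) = a^3 - 7*a^2 + 6*a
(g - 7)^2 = g^2 - 14*g + 49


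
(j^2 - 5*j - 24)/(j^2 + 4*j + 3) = (j - 8)/(j + 1)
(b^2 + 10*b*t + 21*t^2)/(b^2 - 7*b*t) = (b^2 + 10*b*t + 21*t^2)/(b*(b - 7*t))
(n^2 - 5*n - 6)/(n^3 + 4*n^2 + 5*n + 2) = (n - 6)/(n^2 + 3*n + 2)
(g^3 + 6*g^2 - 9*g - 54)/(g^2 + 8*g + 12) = (g^2 - 9)/(g + 2)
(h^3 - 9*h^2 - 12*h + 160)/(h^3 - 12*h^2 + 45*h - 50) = (h^2 - 4*h - 32)/(h^2 - 7*h + 10)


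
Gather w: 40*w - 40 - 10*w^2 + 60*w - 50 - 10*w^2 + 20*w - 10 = -20*w^2 + 120*w - 100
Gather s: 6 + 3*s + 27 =3*s + 33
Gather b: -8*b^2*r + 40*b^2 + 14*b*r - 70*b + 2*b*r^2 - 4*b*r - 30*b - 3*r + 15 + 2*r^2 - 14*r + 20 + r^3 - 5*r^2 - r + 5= b^2*(40 - 8*r) + b*(2*r^2 + 10*r - 100) + r^3 - 3*r^2 - 18*r + 40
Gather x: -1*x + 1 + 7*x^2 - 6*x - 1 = 7*x^2 - 7*x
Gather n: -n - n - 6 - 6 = -2*n - 12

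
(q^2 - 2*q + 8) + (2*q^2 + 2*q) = 3*q^2 + 8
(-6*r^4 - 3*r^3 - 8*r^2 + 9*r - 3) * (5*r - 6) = -30*r^5 + 21*r^4 - 22*r^3 + 93*r^2 - 69*r + 18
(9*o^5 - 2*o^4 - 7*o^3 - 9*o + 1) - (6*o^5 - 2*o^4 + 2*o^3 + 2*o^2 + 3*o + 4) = 3*o^5 - 9*o^3 - 2*o^2 - 12*o - 3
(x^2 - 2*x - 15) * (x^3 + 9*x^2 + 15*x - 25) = x^5 + 7*x^4 - 18*x^3 - 190*x^2 - 175*x + 375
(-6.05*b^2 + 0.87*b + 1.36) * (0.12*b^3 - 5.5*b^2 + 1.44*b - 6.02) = -0.726*b^5 + 33.3794*b^4 - 13.3338*b^3 + 30.1938*b^2 - 3.279*b - 8.1872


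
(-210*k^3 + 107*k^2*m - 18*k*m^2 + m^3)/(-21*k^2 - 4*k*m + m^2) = (30*k^2 - 11*k*m + m^2)/(3*k + m)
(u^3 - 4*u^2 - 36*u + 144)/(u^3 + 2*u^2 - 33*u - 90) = (u^2 + 2*u - 24)/(u^2 + 8*u + 15)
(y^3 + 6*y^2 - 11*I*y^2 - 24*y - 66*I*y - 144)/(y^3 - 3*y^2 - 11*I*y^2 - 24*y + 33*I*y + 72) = (y + 6)/(y - 3)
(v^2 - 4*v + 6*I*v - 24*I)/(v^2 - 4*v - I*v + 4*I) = (v + 6*I)/(v - I)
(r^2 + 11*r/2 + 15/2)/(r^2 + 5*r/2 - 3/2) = (2*r + 5)/(2*r - 1)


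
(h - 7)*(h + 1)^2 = h^3 - 5*h^2 - 13*h - 7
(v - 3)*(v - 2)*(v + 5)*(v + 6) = v^4 + 6*v^3 - 19*v^2 - 84*v + 180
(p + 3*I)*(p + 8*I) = p^2 + 11*I*p - 24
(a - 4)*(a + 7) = a^2 + 3*a - 28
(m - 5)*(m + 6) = m^2 + m - 30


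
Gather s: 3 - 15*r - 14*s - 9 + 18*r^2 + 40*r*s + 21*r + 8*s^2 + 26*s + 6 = 18*r^2 + 6*r + 8*s^2 + s*(40*r + 12)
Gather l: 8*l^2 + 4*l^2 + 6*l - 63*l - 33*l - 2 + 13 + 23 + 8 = 12*l^2 - 90*l + 42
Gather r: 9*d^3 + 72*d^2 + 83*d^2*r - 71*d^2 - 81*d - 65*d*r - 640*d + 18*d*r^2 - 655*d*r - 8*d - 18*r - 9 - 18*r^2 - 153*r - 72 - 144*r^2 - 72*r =9*d^3 + d^2 - 729*d + r^2*(18*d - 162) + r*(83*d^2 - 720*d - 243) - 81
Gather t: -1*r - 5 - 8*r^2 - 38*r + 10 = -8*r^2 - 39*r + 5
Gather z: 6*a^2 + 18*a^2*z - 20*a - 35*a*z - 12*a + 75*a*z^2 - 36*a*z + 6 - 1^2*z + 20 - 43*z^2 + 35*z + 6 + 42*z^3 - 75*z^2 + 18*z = 6*a^2 - 32*a + 42*z^3 + z^2*(75*a - 118) + z*(18*a^2 - 71*a + 52) + 32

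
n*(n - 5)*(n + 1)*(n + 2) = n^4 - 2*n^3 - 13*n^2 - 10*n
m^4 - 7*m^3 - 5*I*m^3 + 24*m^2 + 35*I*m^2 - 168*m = m*(m - 7)*(m - 8*I)*(m + 3*I)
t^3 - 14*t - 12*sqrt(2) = (t - 3*sqrt(2))*(t + sqrt(2))*(t + 2*sqrt(2))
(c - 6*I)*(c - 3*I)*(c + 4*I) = c^3 - 5*I*c^2 + 18*c - 72*I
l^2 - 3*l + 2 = (l - 2)*(l - 1)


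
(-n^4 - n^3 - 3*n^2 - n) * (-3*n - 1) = 3*n^5 + 4*n^4 + 10*n^3 + 6*n^2 + n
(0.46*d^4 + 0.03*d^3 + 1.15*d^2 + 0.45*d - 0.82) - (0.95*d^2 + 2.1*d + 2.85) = 0.46*d^4 + 0.03*d^3 + 0.2*d^2 - 1.65*d - 3.67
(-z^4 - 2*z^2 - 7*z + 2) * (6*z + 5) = -6*z^5 - 5*z^4 - 12*z^3 - 52*z^2 - 23*z + 10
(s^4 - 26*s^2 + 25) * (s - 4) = s^5 - 4*s^4 - 26*s^3 + 104*s^2 + 25*s - 100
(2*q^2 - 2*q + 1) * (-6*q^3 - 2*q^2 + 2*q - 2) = -12*q^5 + 8*q^4 + 2*q^3 - 10*q^2 + 6*q - 2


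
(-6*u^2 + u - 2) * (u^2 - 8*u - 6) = -6*u^4 + 49*u^3 + 26*u^2 + 10*u + 12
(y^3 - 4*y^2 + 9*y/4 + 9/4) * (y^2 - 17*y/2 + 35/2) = y^5 - 25*y^4/2 + 215*y^3/4 - 695*y^2/8 + 81*y/4 + 315/8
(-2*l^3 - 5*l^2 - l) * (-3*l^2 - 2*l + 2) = 6*l^5 + 19*l^4 + 9*l^3 - 8*l^2 - 2*l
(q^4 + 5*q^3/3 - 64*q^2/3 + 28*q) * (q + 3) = q^5 + 14*q^4/3 - 49*q^3/3 - 36*q^2 + 84*q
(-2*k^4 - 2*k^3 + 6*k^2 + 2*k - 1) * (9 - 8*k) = 16*k^5 - 2*k^4 - 66*k^3 + 38*k^2 + 26*k - 9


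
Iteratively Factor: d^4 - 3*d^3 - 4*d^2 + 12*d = (d - 2)*(d^3 - d^2 - 6*d) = (d - 2)*(d + 2)*(d^2 - 3*d) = d*(d - 2)*(d + 2)*(d - 3)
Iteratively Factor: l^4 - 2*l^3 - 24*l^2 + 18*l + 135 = (l - 3)*(l^3 + l^2 - 21*l - 45) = (l - 3)*(l + 3)*(l^2 - 2*l - 15) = (l - 3)*(l + 3)^2*(l - 5)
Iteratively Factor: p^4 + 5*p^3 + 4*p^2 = (p + 4)*(p^3 + p^2) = p*(p + 4)*(p^2 + p) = p^2*(p + 4)*(p + 1)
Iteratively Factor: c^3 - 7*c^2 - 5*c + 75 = (c - 5)*(c^2 - 2*c - 15) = (c - 5)*(c + 3)*(c - 5)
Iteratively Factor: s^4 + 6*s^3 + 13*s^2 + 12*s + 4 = (s + 2)*(s^3 + 4*s^2 + 5*s + 2) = (s + 1)*(s + 2)*(s^2 + 3*s + 2) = (s + 1)*(s + 2)^2*(s + 1)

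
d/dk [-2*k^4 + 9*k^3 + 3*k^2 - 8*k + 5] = -8*k^3 + 27*k^2 + 6*k - 8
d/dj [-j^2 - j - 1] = -2*j - 1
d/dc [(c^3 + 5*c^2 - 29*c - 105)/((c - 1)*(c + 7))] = (c^2 - 2*c + 17)/(c^2 - 2*c + 1)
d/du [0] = 0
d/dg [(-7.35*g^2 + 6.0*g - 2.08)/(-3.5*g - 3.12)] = (25.725*g^2 + 45.864*g - 26.0)/(12.25*g^2 + 21.84*g + 9.7344)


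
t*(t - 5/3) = t^2 - 5*t/3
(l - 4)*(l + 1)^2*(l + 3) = l^4 + l^3 - 13*l^2 - 25*l - 12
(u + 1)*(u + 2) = u^2 + 3*u + 2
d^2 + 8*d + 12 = (d + 2)*(d + 6)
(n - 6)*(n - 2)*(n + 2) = n^3 - 6*n^2 - 4*n + 24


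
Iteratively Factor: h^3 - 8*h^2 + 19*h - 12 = (h - 1)*(h^2 - 7*h + 12) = (h - 4)*(h - 1)*(h - 3)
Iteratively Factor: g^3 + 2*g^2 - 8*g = (g)*(g^2 + 2*g - 8) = g*(g + 4)*(g - 2)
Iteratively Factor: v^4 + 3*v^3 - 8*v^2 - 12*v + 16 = (v + 4)*(v^3 - v^2 - 4*v + 4) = (v + 2)*(v + 4)*(v^2 - 3*v + 2) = (v - 1)*(v + 2)*(v + 4)*(v - 2)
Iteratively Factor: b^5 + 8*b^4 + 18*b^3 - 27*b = (b - 1)*(b^4 + 9*b^3 + 27*b^2 + 27*b) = (b - 1)*(b + 3)*(b^3 + 6*b^2 + 9*b) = (b - 1)*(b + 3)^2*(b^2 + 3*b) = (b - 1)*(b + 3)^3*(b)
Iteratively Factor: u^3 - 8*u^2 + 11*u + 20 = (u - 5)*(u^2 - 3*u - 4) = (u - 5)*(u + 1)*(u - 4)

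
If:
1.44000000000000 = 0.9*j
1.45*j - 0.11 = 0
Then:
No Solution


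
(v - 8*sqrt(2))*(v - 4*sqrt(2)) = v^2 - 12*sqrt(2)*v + 64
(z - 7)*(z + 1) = z^2 - 6*z - 7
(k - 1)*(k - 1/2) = k^2 - 3*k/2 + 1/2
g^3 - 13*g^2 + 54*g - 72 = (g - 6)*(g - 4)*(g - 3)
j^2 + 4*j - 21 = (j - 3)*(j + 7)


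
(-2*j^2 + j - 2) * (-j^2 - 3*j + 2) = 2*j^4 + 5*j^3 - 5*j^2 + 8*j - 4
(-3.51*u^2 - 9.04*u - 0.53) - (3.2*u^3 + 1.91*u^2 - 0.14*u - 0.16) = -3.2*u^3 - 5.42*u^2 - 8.9*u - 0.37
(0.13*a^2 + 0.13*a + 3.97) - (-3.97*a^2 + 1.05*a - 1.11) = 4.1*a^2 - 0.92*a + 5.08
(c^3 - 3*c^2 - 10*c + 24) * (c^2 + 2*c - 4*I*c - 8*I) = c^5 - c^4 - 4*I*c^4 - 16*c^3 + 4*I*c^3 + 4*c^2 + 64*I*c^2 + 48*c - 16*I*c - 192*I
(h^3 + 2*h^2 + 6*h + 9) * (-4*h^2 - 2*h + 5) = -4*h^5 - 10*h^4 - 23*h^3 - 38*h^2 + 12*h + 45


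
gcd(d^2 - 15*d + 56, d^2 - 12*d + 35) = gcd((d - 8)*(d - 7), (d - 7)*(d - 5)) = d - 7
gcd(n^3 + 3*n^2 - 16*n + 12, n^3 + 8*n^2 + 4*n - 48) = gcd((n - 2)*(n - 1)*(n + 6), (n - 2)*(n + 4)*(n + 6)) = n^2 + 4*n - 12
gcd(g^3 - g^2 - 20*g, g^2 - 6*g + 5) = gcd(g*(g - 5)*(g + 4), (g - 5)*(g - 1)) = g - 5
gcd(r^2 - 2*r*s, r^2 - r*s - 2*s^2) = r - 2*s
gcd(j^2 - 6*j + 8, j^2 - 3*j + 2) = j - 2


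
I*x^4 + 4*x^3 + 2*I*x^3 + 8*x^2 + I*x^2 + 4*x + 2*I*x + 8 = (x + 2)*(x - 4*I)*(x + I)*(I*x + 1)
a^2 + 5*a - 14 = (a - 2)*(a + 7)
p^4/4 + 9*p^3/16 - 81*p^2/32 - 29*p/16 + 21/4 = (p/4 + 1)*(p - 2)*(p - 3/2)*(p + 7/4)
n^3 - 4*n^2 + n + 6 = (n - 3)*(n - 2)*(n + 1)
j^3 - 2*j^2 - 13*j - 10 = (j - 5)*(j + 1)*(j + 2)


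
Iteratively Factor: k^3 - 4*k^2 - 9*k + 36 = (k - 4)*(k^2 - 9) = (k - 4)*(k - 3)*(k + 3)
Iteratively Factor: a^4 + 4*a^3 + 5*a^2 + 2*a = (a + 1)*(a^3 + 3*a^2 + 2*a) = (a + 1)^2*(a^2 + 2*a) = (a + 1)^2*(a + 2)*(a)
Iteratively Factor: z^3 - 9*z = (z)*(z^2 - 9) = z*(z + 3)*(z - 3)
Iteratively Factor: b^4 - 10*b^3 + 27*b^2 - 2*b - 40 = (b - 5)*(b^3 - 5*b^2 + 2*b + 8) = (b - 5)*(b - 2)*(b^2 - 3*b - 4) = (b - 5)*(b - 4)*(b - 2)*(b + 1)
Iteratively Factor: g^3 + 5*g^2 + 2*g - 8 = (g + 2)*(g^2 + 3*g - 4) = (g + 2)*(g + 4)*(g - 1)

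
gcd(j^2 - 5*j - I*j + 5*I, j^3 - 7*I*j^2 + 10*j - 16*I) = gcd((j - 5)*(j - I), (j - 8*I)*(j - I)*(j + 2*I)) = j - I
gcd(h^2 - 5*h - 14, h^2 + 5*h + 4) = 1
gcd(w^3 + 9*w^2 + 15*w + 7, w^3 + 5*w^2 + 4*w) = w + 1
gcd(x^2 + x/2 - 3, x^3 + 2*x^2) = x + 2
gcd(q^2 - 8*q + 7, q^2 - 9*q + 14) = q - 7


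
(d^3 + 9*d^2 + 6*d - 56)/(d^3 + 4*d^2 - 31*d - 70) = (d^2 + 2*d - 8)/(d^2 - 3*d - 10)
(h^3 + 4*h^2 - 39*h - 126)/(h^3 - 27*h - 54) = (h + 7)/(h + 3)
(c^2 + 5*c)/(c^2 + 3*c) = (c + 5)/(c + 3)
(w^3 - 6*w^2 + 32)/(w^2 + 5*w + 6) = (w^2 - 8*w + 16)/(w + 3)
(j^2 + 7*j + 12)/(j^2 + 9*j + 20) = (j + 3)/(j + 5)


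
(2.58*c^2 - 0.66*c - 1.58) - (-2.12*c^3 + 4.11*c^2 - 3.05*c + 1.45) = 2.12*c^3 - 1.53*c^2 + 2.39*c - 3.03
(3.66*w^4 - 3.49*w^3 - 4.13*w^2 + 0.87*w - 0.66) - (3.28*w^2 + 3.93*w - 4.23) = 3.66*w^4 - 3.49*w^3 - 7.41*w^2 - 3.06*w + 3.57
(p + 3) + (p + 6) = 2*p + 9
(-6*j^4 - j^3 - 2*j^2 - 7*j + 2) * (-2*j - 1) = 12*j^5 + 8*j^4 + 5*j^3 + 16*j^2 + 3*j - 2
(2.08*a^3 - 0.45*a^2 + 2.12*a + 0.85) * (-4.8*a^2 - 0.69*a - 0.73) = -9.984*a^5 + 0.7248*a^4 - 11.3839*a^3 - 5.2143*a^2 - 2.1341*a - 0.6205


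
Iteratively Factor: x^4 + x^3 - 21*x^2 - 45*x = (x + 3)*(x^3 - 2*x^2 - 15*x) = x*(x + 3)*(x^2 - 2*x - 15) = x*(x - 5)*(x + 3)*(x + 3)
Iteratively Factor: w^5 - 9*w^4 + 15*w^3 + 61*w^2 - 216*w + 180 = (w + 3)*(w^4 - 12*w^3 + 51*w^2 - 92*w + 60) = (w - 2)*(w + 3)*(w^3 - 10*w^2 + 31*w - 30) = (w - 3)*(w - 2)*(w + 3)*(w^2 - 7*w + 10) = (w - 5)*(w - 3)*(w - 2)*(w + 3)*(w - 2)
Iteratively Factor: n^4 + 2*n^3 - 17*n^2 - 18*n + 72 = (n + 4)*(n^3 - 2*n^2 - 9*n + 18) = (n - 3)*(n + 4)*(n^2 + n - 6) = (n - 3)*(n - 2)*(n + 4)*(n + 3)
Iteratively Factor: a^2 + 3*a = (a + 3)*(a)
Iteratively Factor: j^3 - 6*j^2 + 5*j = (j - 1)*(j^2 - 5*j) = j*(j - 1)*(j - 5)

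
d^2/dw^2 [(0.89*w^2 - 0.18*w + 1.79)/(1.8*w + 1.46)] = (1.77635683940025e-15*w + 16.339528)/(5.832*w^3 + 14.1912*w^2 + 11.51064*w + 3.112136)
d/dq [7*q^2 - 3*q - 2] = 14*q - 3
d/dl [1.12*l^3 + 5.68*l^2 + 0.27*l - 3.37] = 3.36*l^2 + 11.36*l + 0.27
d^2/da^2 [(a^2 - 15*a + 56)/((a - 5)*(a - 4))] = 12*(-a^3 + 18*a^2 - 102*a + 186)/(a^6 - 27*a^5 + 303*a^4 - 1809*a^3 + 6060*a^2 - 10800*a + 8000)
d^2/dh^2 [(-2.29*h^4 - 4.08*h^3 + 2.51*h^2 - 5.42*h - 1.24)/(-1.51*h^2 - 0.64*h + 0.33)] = (10.442858*h^6 + 13.278336*h^5 - 1.21873800000002*h^4 + 29.237708*h^3 + 7.28194199999999*h^2 + 26.060604*h + 3.994322)/(3.442951*h^6 + 4.377792*h^5 - 0.401811*h^4 - 1.651328*h^3 + 0.087813*h^2 + 0.209088*h - 0.035937)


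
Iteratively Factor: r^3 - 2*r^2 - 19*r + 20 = (r - 1)*(r^2 - r - 20) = (r - 1)*(r + 4)*(r - 5)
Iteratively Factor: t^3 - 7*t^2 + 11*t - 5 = (t - 1)*(t^2 - 6*t + 5) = (t - 5)*(t - 1)*(t - 1)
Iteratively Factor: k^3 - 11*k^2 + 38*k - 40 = (k - 2)*(k^2 - 9*k + 20) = (k - 4)*(k - 2)*(k - 5)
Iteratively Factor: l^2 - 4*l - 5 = (l + 1)*(l - 5)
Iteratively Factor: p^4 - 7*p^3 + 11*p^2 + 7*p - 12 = (p - 3)*(p^3 - 4*p^2 - p + 4) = (p - 3)*(p - 1)*(p^2 - 3*p - 4) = (p - 3)*(p - 1)*(p + 1)*(p - 4)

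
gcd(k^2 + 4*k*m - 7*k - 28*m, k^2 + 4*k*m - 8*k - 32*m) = k + 4*m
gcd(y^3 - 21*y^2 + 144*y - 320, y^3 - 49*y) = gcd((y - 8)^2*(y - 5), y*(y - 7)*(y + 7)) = 1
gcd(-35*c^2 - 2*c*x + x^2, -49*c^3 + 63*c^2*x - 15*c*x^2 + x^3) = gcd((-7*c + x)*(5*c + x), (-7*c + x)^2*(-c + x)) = -7*c + x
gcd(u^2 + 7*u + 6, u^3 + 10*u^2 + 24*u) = u + 6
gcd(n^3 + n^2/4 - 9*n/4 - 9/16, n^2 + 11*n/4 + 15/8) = n + 3/2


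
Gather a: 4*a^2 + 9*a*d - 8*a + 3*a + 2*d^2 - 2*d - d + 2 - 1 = 4*a^2 + a*(9*d - 5) + 2*d^2 - 3*d + 1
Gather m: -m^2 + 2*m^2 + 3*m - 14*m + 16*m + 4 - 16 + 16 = m^2 + 5*m + 4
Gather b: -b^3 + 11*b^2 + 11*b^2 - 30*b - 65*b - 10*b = -b^3 + 22*b^2 - 105*b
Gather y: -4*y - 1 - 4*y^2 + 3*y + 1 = -4*y^2 - y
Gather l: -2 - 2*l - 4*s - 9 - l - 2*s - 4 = -3*l - 6*s - 15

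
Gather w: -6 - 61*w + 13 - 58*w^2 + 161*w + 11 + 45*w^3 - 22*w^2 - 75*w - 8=45*w^3 - 80*w^2 + 25*w + 10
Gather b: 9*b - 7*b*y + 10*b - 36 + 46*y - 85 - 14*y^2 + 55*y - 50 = b*(19 - 7*y) - 14*y^2 + 101*y - 171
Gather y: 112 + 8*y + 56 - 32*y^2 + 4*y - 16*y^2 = -48*y^2 + 12*y + 168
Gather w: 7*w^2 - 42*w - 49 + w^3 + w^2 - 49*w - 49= w^3 + 8*w^2 - 91*w - 98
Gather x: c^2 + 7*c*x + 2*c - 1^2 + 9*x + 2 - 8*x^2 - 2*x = c^2 + 2*c - 8*x^2 + x*(7*c + 7) + 1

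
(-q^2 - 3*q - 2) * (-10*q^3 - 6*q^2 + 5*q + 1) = 10*q^5 + 36*q^4 + 33*q^3 - 4*q^2 - 13*q - 2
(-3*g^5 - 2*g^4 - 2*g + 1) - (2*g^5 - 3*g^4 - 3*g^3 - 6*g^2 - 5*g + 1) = -5*g^5 + g^4 + 3*g^3 + 6*g^2 + 3*g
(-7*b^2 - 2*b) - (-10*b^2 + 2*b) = 3*b^2 - 4*b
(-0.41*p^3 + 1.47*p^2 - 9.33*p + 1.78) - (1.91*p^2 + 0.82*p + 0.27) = -0.41*p^3 - 0.44*p^2 - 10.15*p + 1.51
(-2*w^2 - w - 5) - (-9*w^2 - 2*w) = 7*w^2 + w - 5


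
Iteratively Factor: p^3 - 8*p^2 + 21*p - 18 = (p - 2)*(p^2 - 6*p + 9) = (p - 3)*(p - 2)*(p - 3)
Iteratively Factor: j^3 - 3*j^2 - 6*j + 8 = (j - 1)*(j^2 - 2*j - 8) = (j - 1)*(j + 2)*(j - 4)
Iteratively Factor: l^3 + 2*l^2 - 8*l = (l - 2)*(l^2 + 4*l) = (l - 2)*(l + 4)*(l)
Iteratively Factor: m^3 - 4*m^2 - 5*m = (m)*(m^2 - 4*m - 5) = m*(m - 5)*(m + 1)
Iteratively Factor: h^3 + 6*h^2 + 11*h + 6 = (h + 2)*(h^2 + 4*h + 3) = (h + 1)*(h + 2)*(h + 3)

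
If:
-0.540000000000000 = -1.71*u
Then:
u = 0.32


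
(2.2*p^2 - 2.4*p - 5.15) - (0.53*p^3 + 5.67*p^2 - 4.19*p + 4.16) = -0.53*p^3 - 3.47*p^2 + 1.79*p - 9.31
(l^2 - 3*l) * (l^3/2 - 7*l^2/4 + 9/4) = l^5/2 - 13*l^4/4 + 21*l^3/4 + 9*l^2/4 - 27*l/4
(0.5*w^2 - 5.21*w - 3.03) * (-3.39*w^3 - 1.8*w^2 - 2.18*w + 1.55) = -1.695*w^5 + 16.7619*w^4 + 18.5597*w^3 + 17.5868*w^2 - 1.4701*w - 4.6965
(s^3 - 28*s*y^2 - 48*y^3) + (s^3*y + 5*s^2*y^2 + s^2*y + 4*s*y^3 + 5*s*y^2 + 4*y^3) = s^3*y + s^3 + 5*s^2*y^2 + s^2*y + 4*s*y^3 - 23*s*y^2 - 44*y^3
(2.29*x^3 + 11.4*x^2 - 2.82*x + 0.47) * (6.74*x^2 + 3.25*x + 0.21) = 15.4346*x^5 + 84.2785*x^4 + 18.5241*x^3 - 3.6032*x^2 + 0.9353*x + 0.0987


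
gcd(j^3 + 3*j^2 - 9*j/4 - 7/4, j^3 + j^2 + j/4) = j + 1/2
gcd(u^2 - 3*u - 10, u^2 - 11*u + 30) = u - 5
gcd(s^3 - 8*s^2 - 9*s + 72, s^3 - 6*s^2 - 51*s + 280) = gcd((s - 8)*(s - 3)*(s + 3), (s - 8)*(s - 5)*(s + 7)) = s - 8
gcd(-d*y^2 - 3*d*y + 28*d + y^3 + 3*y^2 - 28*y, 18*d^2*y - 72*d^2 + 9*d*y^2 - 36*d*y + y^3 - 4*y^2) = y - 4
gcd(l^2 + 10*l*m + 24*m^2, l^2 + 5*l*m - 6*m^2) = l + 6*m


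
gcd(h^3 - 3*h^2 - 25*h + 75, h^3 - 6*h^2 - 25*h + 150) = h^2 - 25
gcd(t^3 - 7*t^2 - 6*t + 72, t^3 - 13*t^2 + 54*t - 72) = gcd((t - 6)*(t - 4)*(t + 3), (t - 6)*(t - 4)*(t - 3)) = t^2 - 10*t + 24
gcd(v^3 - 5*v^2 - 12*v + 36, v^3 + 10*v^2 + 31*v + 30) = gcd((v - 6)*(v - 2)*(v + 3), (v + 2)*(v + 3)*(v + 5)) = v + 3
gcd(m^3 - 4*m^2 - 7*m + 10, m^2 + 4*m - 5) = m - 1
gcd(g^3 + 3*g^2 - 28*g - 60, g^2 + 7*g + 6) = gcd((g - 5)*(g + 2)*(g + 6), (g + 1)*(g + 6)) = g + 6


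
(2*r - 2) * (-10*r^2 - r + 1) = -20*r^3 + 18*r^2 + 4*r - 2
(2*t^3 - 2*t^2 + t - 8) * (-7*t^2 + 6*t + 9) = -14*t^5 + 26*t^4 - t^3 + 44*t^2 - 39*t - 72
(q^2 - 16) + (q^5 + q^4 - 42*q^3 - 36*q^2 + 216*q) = q^5 + q^4 - 42*q^3 - 35*q^2 + 216*q - 16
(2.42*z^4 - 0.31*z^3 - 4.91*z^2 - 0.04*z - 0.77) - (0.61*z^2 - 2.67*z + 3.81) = 2.42*z^4 - 0.31*z^3 - 5.52*z^2 + 2.63*z - 4.58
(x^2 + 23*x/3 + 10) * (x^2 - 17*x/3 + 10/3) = x^4 + 2*x^3 - 271*x^2/9 - 280*x/9 + 100/3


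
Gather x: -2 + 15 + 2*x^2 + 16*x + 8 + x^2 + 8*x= 3*x^2 + 24*x + 21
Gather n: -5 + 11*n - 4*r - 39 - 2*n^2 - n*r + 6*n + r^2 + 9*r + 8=-2*n^2 + n*(17 - r) + r^2 + 5*r - 36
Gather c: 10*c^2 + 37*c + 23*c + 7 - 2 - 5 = 10*c^2 + 60*c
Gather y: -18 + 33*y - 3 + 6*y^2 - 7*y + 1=6*y^2 + 26*y - 20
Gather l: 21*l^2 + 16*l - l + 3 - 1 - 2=21*l^2 + 15*l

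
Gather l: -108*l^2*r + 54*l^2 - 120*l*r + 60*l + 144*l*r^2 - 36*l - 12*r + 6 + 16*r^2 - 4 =l^2*(54 - 108*r) + l*(144*r^2 - 120*r + 24) + 16*r^2 - 12*r + 2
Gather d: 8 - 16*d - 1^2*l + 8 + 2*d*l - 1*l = d*(2*l - 16) - 2*l + 16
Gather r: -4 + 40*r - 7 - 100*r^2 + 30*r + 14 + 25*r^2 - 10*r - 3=-75*r^2 + 60*r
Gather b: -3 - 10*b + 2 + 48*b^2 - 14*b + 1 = 48*b^2 - 24*b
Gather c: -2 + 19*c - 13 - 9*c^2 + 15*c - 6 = -9*c^2 + 34*c - 21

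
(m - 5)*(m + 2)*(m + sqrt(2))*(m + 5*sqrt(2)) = m^4 - 3*m^3 + 6*sqrt(2)*m^3 - 18*sqrt(2)*m^2 - 60*sqrt(2)*m - 30*m - 100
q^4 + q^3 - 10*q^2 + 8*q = q*(q - 2)*(q - 1)*(q + 4)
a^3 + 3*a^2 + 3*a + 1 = (a + 1)^3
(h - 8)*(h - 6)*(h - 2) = h^3 - 16*h^2 + 76*h - 96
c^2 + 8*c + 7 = (c + 1)*(c + 7)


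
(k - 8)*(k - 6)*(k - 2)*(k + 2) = k^4 - 14*k^3 + 44*k^2 + 56*k - 192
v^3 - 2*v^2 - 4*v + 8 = (v - 2)^2*(v + 2)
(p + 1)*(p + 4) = p^2 + 5*p + 4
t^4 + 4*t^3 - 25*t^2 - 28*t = t*(t - 4)*(t + 1)*(t + 7)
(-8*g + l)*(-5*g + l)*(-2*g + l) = -80*g^3 + 66*g^2*l - 15*g*l^2 + l^3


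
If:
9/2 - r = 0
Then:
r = 9/2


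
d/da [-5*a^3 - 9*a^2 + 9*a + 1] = -15*a^2 - 18*a + 9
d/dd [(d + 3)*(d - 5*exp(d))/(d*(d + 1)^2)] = (-5*d^3*exp(d) - d^3 - 10*d^2*exp(d) - 5*d^2 + 30*d*exp(d) + 15*exp(d))/(d^2*(d^3 + 3*d^2 + 3*d + 1))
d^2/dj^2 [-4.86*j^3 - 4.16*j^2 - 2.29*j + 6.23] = -29.16*j - 8.32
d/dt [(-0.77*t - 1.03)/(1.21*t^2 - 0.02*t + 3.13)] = (0.9317*t^2 + 2.4926*t - 2.4307)/(1.4641*t^4 - 0.0484*t^3 + 7.575*t^2 - 0.1252*t + 9.7969)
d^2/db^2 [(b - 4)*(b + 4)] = 2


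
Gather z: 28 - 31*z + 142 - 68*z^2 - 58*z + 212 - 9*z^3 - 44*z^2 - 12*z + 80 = -9*z^3 - 112*z^2 - 101*z + 462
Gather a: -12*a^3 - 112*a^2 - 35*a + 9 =-12*a^3 - 112*a^2 - 35*a + 9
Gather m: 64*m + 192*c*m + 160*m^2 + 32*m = 160*m^2 + m*(192*c + 96)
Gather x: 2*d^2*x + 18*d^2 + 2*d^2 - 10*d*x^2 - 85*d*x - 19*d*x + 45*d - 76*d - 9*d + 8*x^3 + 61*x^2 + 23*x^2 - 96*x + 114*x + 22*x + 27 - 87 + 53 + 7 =20*d^2 - 40*d + 8*x^3 + x^2*(84 - 10*d) + x*(2*d^2 - 104*d + 40)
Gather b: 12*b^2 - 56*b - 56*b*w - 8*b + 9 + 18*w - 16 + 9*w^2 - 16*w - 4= 12*b^2 + b*(-56*w - 64) + 9*w^2 + 2*w - 11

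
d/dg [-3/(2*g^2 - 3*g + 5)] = 3*(4*g - 3)/(2*g^2 - 3*g + 5)^2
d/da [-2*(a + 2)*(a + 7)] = -4*a - 18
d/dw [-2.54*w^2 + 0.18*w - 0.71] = 0.18 - 5.08*w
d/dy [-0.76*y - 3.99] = -0.760000000000000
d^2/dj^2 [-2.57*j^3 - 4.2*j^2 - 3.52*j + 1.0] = -15.42*j - 8.4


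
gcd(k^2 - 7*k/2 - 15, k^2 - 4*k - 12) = k - 6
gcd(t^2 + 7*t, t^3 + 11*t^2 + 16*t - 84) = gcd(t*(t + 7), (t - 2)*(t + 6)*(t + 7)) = t + 7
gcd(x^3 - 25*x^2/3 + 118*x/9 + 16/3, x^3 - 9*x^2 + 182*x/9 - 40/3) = x - 6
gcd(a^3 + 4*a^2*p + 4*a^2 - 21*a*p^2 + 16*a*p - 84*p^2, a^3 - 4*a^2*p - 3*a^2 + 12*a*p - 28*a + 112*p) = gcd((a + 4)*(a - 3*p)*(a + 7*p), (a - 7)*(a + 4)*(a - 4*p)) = a + 4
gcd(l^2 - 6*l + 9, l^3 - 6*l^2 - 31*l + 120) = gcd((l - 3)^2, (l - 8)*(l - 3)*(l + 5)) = l - 3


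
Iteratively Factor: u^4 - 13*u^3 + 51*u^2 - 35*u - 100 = (u - 5)*(u^3 - 8*u^2 + 11*u + 20) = (u - 5)*(u + 1)*(u^2 - 9*u + 20) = (u - 5)*(u - 4)*(u + 1)*(u - 5)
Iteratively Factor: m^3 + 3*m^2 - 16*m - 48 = (m - 4)*(m^2 + 7*m + 12) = (m - 4)*(m + 3)*(m + 4)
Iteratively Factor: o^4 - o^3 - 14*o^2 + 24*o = (o)*(o^3 - o^2 - 14*o + 24) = o*(o - 3)*(o^2 + 2*o - 8) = o*(o - 3)*(o + 4)*(o - 2)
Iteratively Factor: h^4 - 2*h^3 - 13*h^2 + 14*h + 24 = (h + 3)*(h^3 - 5*h^2 + 2*h + 8) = (h + 1)*(h + 3)*(h^2 - 6*h + 8) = (h - 4)*(h + 1)*(h + 3)*(h - 2)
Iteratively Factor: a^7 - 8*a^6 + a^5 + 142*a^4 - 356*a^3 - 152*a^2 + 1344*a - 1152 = (a + 4)*(a^6 - 12*a^5 + 49*a^4 - 54*a^3 - 140*a^2 + 408*a - 288) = (a - 4)*(a + 4)*(a^5 - 8*a^4 + 17*a^3 + 14*a^2 - 84*a + 72) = (a - 4)*(a - 3)*(a + 4)*(a^4 - 5*a^3 + 2*a^2 + 20*a - 24) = (a - 4)*(a - 3)*(a - 2)*(a + 4)*(a^3 - 3*a^2 - 4*a + 12) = (a - 4)*(a - 3)*(a - 2)^2*(a + 4)*(a^2 - a - 6) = (a - 4)*(a - 3)*(a - 2)^2*(a + 2)*(a + 4)*(a - 3)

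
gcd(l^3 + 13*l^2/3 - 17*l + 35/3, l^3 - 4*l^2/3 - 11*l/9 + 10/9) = l - 5/3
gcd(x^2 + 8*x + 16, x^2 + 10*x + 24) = x + 4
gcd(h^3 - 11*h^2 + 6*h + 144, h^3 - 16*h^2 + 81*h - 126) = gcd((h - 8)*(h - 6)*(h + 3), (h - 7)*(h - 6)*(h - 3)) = h - 6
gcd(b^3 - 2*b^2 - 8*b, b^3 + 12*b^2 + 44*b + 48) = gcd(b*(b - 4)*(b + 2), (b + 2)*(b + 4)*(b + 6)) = b + 2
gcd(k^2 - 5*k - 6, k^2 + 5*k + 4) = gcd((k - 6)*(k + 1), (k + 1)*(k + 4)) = k + 1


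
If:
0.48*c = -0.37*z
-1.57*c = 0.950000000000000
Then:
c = -0.61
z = 0.78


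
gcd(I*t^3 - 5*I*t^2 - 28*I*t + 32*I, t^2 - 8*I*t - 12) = 1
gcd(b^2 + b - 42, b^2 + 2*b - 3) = 1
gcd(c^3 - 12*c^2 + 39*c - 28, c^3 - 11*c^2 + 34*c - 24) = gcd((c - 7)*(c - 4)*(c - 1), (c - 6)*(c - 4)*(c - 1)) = c^2 - 5*c + 4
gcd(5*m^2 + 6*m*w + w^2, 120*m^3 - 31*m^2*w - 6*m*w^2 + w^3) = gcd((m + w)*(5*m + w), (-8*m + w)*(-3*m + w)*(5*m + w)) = 5*m + w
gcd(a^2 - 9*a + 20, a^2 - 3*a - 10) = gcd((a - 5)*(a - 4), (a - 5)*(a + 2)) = a - 5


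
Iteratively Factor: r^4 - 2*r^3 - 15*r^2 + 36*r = (r + 4)*(r^3 - 6*r^2 + 9*r) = (r - 3)*(r + 4)*(r^2 - 3*r) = r*(r - 3)*(r + 4)*(r - 3)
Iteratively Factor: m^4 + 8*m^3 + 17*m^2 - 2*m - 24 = (m - 1)*(m^3 + 9*m^2 + 26*m + 24) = (m - 1)*(m + 2)*(m^2 + 7*m + 12) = (m - 1)*(m + 2)*(m + 4)*(m + 3)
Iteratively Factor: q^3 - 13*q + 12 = (q - 3)*(q^2 + 3*q - 4) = (q - 3)*(q - 1)*(q + 4)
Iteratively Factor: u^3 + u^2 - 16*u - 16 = (u - 4)*(u^2 + 5*u + 4) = (u - 4)*(u + 1)*(u + 4)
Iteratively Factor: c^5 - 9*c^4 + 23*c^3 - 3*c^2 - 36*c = (c - 3)*(c^4 - 6*c^3 + 5*c^2 + 12*c) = (c - 3)^2*(c^3 - 3*c^2 - 4*c) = (c - 3)^2*(c + 1)*(c^2 - 4*c) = c*(c - 3)^2*(c + 1)*(c - 4)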